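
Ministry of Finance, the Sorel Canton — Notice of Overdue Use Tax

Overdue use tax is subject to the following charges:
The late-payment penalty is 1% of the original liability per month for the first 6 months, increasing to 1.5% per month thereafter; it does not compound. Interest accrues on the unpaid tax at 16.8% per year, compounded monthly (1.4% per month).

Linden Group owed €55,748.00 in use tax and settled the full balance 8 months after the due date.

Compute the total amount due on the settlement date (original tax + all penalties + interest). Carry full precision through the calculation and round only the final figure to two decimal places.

Penalty, months 1–6: 6 × 1% × €55,748.00 = €3,344.88
Penalty, months 7–8: 2 × 1.5% × €55,748.00 = €1,672.44
Interest: €55,748.00 × ((1 + 0.014)^8 − 1) = €55,748.00 × 0.1176444… = €6,558.4391…
Total = €55,748.00 + €5,017.3200 + €6,558.4391… = €67,323.76

€67,323.76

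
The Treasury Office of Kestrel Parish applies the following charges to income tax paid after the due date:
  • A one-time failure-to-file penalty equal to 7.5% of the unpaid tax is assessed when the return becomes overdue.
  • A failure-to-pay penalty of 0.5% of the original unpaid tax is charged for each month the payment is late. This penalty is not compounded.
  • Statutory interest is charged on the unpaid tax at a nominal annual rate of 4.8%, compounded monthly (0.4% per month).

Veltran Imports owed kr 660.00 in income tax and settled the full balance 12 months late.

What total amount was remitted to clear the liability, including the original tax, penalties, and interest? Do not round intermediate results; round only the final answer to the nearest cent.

Failure-to-file penalty: 7.5% × kr 660.00 = kr 49.50
Failure-to-pay penalty = 0.5% × kr 660.00 × 12 mo = kr 39.60
Interest: kr 660.00 × ((1 + 0.004)^12 − 1) = kr 660.00 × 0.0490702… = kr 32.3863…
Total = kr 660.00 + kr 89.1000 + kr 32.3863… = kr 781.49

kr 781.49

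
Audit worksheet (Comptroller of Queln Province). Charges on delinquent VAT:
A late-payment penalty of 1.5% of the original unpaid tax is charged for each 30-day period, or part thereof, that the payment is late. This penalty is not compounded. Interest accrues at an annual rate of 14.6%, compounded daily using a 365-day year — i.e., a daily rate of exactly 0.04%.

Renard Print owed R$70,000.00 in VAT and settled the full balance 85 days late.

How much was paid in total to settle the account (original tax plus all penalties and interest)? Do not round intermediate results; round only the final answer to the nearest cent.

R$75,570.43

Penalty periods: ⌈85/30⌉ = 3; penalty = 3 × 1.5% × R$70,000.00 = R$3,150.00
Interest: R$70,000.00 × ((1 + 0.0004)^85 − 1) = R$70,000.00 × 0.03457757… = R$2,420.4301…
Total = R$70,000.00 + R$3,150.0000 + R$2,420.4301… = R$75,570.43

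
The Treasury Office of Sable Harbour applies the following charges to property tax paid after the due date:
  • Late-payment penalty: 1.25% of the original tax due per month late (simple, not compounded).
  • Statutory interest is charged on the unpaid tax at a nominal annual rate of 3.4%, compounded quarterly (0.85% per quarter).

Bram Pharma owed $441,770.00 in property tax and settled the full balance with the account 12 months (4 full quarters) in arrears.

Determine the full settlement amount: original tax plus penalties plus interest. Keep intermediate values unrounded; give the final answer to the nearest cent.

$523,248.27

Late-payment penalty: 12 × 1.25% × $441,770.00 = $66,265.50
Interest: $441,770.00 × ((1 + 0.0085)^4 − 1) = $441,770.00 × 0.0344360… = $15,212.7748…
Total = $441,770.00 + $66,265.5000 + $15,212.7748… = $523,248.27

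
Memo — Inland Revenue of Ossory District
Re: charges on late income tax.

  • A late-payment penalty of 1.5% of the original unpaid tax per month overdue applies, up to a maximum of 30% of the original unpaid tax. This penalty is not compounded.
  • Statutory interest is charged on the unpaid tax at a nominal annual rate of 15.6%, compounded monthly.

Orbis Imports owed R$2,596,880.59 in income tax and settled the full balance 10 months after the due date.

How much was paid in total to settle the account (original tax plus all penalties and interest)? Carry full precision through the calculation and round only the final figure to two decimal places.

R$3,344,456.89

Penalty: 10 × 1.5% × R$2,596,880.59 = R$389,532.09… (below the 30% cap of R$779,064.18…)
Interest (15.6%/yr ÷ 12 = 1.3%/month): R$2,596,880.59 × ((1 + 0.013)^10 − 1) = R$358,044.2164…
Total = R$2,596,880.59 + R$389,532.0885 + R$358,044.2164… = R$3,344,456.89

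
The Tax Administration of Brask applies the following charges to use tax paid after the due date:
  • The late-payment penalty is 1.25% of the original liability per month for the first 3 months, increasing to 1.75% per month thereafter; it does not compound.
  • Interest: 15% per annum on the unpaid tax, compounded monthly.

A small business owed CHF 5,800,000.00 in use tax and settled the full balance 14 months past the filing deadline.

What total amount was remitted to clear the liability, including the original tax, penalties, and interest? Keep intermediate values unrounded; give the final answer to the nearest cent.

Penalty, months 1–3: 3 × 1.25% × CHF 5,800,000.00 = CHF 217,500.00
Penalty, months 4–14: 11 × 1.75% × CHF 5,800,000.00 = CHF 1,116,500.00
Interest (15%/yr ÷ 12 = 1.25%/month): CHF 5,800,000.00 × ((1 + 0.0125)^14 − 1) = CHF 1,101,737.5416…
Total = CHF 5,800,000.00 + CHF 1,334,000.0000 + CHF 1,101,737.5416… = CHF 8,235,737.54

CHF 8,235,737.54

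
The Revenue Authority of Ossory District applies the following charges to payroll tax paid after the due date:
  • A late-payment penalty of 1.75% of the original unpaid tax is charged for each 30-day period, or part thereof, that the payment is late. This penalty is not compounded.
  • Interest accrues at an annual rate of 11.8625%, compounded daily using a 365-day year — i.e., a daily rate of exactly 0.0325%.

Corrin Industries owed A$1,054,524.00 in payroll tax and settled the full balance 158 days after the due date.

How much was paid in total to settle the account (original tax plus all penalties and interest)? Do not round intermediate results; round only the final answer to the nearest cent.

Penalty periods: ⌈158/30⌉ = 6; penalty = 6 × 1.75% × A$1,054,524.00 = A$110,725.02
Interest: A$1,054,524.00 × ((1 + 0.000325)^158 − 1) = A$1,054,524.00 × 0.05268249… = A$55,554.9487…
Total = A$1,054,524.00 + A$110,725.0200 + A$55,554.9487… = A$1,220,803.97

A$1,220,803.97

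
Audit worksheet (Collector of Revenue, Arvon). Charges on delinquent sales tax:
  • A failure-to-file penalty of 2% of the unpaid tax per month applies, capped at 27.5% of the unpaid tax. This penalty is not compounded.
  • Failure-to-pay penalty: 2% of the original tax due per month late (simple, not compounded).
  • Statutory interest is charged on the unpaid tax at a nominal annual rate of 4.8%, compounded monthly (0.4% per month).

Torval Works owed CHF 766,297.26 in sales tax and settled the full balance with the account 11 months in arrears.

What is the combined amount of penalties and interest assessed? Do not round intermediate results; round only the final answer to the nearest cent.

Failure-to-file: 11 × 2% × CHF 766,297.26 = CHF 168,585.40… (under the 27.5% cap)
Failure-to-pay penalty = 2% × CHF 766,297.26 × 11 mo = CHF 168,585.40…
Interest: CHF 766,297.26 × ((1 + 0.004)^11 − 1) = CHF 766,297.26 × 0.0448906… = CHF 34,399.5782…
Penalties + interest = CHF 337,170.7944 + CHF 34,399.5782… = CHF 371,570.37

CHF 371,570.37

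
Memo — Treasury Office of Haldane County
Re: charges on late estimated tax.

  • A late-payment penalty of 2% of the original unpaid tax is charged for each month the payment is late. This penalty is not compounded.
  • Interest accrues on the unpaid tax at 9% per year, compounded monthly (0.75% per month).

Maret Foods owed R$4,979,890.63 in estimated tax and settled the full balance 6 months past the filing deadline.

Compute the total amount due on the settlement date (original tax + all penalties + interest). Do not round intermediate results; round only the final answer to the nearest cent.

Late-payment penalty = 2% × R$4,979,890.63 × 6 mo = R$597,586.88…
Interest: R$4,979,890.63 × ((1 + 0.0075)^6 − 1) = R$4,979,890.63 × 0.0458522… = R$228,339.1160…
Total = R$4,979,890.63 + R$597,586.8756 + R$228,339.1160… = R$5,805,816.62

R$5,805,816.62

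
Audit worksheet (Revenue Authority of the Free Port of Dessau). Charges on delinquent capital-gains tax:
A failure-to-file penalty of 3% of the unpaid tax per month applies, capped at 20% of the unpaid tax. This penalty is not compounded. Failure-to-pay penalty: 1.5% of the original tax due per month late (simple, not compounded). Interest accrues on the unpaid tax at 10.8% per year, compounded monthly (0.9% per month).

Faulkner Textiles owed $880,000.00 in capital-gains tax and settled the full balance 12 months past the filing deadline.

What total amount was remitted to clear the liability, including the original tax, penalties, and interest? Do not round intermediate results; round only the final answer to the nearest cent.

Failure-to-file: 12 × 3% × $880,000.00 = $316,800.00, capped at 20% × $880,000.00 = $176,000.00
Failure-to-pay penalty: 12 × 1.5% × $880,000.00 = $158,400.00
Interest: $880,000.00 × ((1 + 0.009)^12 − 1) = $880,000.00 × 0.1135097… = $99,888.5140…
Total = $880,000.00 + $334,400.0000 + $99,888.5140… = $1,314,288.51

$1,314,288.51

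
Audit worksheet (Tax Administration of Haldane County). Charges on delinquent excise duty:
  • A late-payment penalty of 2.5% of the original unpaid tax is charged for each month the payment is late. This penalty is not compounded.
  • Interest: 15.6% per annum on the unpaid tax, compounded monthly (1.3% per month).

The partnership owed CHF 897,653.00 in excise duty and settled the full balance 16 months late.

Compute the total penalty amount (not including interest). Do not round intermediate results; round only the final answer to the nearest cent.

Late-payment penalty = 2.5% × CHF 897,653.00 × 16 mo = CHF 359,061.20

CHF 359,061.20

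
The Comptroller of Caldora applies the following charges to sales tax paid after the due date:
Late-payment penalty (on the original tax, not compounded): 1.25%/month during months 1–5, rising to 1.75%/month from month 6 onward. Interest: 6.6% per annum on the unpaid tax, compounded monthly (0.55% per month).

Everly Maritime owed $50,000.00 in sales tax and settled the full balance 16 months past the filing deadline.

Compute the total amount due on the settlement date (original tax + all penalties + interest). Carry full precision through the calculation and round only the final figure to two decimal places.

Penalty, months 1–5: 5 × 1.25% × $50,000.00 = $3,125.00
Penalty, months 6–16: 11 × 1.75% × $50,000.00 = $9,625.00
Interest: $50,000.00 × ((1 + 0.0055)^16 − 1) = $50,000.00 × 0.0917249… = $4,586.2429…
Total = $50,000.00 + $12,750.0000 + $4,586.2429… = $67,336.24

$67,336.24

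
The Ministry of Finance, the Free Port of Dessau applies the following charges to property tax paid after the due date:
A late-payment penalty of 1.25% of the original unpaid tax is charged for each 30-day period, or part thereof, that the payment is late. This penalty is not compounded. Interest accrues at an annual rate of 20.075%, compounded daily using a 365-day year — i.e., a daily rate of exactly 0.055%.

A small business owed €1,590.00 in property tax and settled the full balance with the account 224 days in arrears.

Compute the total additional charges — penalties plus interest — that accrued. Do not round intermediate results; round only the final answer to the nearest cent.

€367.40

Penalty periods: ⌈224/30⌉ = 8; penalty = 8 × 1.25% × €1,590.00 = €159.00
Interest: €1,590.00 × ((1 + 0.00055)^224 − 1) = €1,590.00 × 0.13107231… = €208.4050…
Penalties + interest = €159.0000 + €208.4050… = €367.40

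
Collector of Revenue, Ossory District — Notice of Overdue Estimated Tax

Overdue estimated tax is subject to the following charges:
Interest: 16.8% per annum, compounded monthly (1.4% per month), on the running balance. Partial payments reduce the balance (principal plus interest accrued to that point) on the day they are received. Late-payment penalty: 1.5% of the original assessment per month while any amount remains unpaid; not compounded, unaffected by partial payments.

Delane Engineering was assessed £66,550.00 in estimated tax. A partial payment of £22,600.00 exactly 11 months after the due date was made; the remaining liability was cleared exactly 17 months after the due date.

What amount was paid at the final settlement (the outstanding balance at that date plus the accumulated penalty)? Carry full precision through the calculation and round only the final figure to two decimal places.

£76,697.50

Balance at month 11: £66,550.0000 × (1 + 0.014)^11 = £77,547.1006…
After £22,600.00 payment: £77,547.1006… − £22,600.00 = £54,947.1006…
Balance at month 17: £54,947.1006… × (1 + 0.014)^6 = £59,727.2489…
Penalty: 17 × 1.5% × £66,550.00 = £16,970.25
Final settlement = outstanding balance + penalty = £59,727.2489… + £16,970.25 = £76,697.50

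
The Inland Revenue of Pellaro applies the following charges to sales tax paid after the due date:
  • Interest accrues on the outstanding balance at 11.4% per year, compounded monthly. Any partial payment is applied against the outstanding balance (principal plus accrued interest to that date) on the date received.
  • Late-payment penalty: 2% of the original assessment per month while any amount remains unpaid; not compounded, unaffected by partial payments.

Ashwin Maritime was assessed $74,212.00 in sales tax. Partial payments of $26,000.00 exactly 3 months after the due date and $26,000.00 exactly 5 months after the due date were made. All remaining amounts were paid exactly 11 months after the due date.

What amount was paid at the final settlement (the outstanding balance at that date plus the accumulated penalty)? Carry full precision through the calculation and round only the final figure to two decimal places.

Monthly rate = 11.4% ÷ 12 = 0.95%
Balance at month 3: $74,212.0000 × (1 + 0.0095)^3 = $76,347.1985…
After $26,000.00 payment: $76,347.1985… − $26,000.00 = $50,347.1985…
Balance at month 5: $50,347.1985… × (1 + 0.0095)^2 = $51,308.3391…
After $26,000.00 payment: $51,308.3391… − $26,000.00 = $25,308.3391…
Balance at month 11: $25,308.3391… × (1 + 0.0095)^6 = $26,785.6127…
Penalty: 11 × 2% × $74,212.00 = $16,326.64
Final settlement = outstanding balance + penalty = $26,785.6127… + $16,326.64 = $43,112.25

$43,112.25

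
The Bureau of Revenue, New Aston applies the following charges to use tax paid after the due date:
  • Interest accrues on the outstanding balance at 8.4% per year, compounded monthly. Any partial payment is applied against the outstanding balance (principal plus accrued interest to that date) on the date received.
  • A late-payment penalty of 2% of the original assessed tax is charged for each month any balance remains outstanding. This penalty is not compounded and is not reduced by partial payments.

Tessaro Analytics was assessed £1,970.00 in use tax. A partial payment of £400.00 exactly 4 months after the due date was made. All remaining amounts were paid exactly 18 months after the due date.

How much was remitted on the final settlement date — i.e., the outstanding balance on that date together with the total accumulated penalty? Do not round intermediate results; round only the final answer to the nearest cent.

£2,501.72

Monthly rate = 8.4% ÷ 12 = 0.7%
Balance at month 4: £1,970.0000 × (1 + 0.007)^4 = £2,025.7419…
After £400.00 payment: £2,025.7419… − £400.00 = £1,625.7419…
Balance at month 18: £1,625.7419… × (1 + 0.007)^14 = £1,792.5207…
Penalty: 18 × 2% × £1,970.00 = £709.20
Final settlement = outstanding balance + penalty = £1,792.5207… + £709.20 = £2,501.72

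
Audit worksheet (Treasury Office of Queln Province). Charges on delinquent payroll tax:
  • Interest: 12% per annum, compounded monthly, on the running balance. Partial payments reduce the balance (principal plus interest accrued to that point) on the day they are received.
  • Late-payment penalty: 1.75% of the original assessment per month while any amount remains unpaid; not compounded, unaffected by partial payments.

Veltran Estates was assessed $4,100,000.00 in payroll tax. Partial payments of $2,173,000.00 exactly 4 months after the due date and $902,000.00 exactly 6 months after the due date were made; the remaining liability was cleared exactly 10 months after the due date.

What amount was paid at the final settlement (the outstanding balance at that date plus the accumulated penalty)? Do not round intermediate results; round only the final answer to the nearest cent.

Monthly rate = 12% ÷ 12 = 1%
Balance at month 4: $4,100,000.0000 × (1 + 0.01)^4 = $4,266,476.4410
After $2,173,000.00 payment: $4,266,476.4410 − $2,173,000.00 = $2,093,476.4410
Balance at month 6: $2,093,476.4410 × (1 + 0.01)^2 = $2,135,555.3175…
After $902,000.00 payment: $2,135,555.3175… − $902,000.00 = $1,233,555.3175…
Balance at month 10: $1,233,555.3175… × (1 + 0.01)^4 = $1,283,642.6099…
Penalty: 10 × 1.75% × $4,100,000.00 = $717,500.00
Final settlement = outstanding balance + penalty = $1,283,642.6099… + $717,500.00 = $2,001,142.61

$2,001,142.61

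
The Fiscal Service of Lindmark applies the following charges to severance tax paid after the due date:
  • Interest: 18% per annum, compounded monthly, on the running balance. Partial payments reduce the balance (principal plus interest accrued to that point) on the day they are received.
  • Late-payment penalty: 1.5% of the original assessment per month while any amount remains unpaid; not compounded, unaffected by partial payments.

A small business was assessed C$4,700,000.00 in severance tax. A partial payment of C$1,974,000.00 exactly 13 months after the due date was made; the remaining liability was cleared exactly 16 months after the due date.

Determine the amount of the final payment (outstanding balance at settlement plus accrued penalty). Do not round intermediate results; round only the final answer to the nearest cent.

Monthly rate = 18% ÷ 12 = 1.5%
Balance at month 13: C$4,700,000.0000 × (1 + 0.015)^13 = C$5,703,696.4870…
After C$1,974,000.00 payment: C$5,703,696.4870… − C$1,974,000.00 = C$3,729,696.4870…
Balance at month 16: C$3,729,696.4870… × (1 + 0.015)^3 = C$3,900,062.9617…
Penalty: 16 × 1.5% × C$4,700,000.00 = C$1,128,000.00
Final settlement = outstanding balance + penalty = C$3,900,062.9617… + C$1,128,000.00 = C$5,028,062.96

C$5,028,062.96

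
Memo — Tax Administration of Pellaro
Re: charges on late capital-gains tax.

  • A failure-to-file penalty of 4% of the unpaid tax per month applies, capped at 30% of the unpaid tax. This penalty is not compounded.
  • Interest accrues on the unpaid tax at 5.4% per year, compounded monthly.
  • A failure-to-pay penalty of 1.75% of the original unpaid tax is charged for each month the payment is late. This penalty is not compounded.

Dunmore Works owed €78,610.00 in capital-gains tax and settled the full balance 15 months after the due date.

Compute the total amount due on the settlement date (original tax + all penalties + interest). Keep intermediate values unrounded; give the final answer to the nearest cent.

Failure-to-file: 15 × 4% × €78,610.00 = €47,166.00, capped at 30% × €78,610.00 = €23,583.00
Failure-to-pay penalty = 1.75% × €78,610.00 × 15 mo = €20,635.13…
Interest (5.4%/yr ÷ 12 = 0.45%/month): €78,610.00 × ((1 + 0.0045)^15 − 1) = €5,476.6233…
Total = €78,610.00 + €44,218.1250 + €5,476.6233… = €128,304.75

€128,304.75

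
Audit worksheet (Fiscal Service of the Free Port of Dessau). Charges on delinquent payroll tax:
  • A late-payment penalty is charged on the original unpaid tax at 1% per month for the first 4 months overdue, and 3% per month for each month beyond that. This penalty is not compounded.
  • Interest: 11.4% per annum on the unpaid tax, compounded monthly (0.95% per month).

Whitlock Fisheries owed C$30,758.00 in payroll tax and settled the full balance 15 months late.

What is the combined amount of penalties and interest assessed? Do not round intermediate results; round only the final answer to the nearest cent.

Penalty, months 1–4: 4 × 1% × C$30,758.00 = C$1,230.32
Penalty, months 5–15: 11 × 3% × C$30,758.00 = C$10,150.14
Interest: C$30,758.00 × ((1 + 0.0095)^15 − 1) = C$30,758.00 × 0.1523777… = C$4,686.8336…
Penalties + interest = C$11,380.4600 + C$4,686.8336… = C$16,067.29

C$16,067.29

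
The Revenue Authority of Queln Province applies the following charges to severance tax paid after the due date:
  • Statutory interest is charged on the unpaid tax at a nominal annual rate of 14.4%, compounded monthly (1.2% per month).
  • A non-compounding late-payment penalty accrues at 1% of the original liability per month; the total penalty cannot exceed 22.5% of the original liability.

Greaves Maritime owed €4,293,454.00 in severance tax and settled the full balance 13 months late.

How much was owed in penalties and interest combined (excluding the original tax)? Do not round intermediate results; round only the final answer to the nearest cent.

Penalty: 13 × 1% × €4,293,454.00 = €558,149.02 (below the 22.5% cap of €966,027.15)
Interest: €4,293,454.00 × ((1 + 0.012)^13 − 1) = €4,293,454.00 × 0.1677414… = €720,189.8117…
Penalties + interest = €558,149.0200 + €720,189.8117… = €1,278,338.83

€1,278,338.83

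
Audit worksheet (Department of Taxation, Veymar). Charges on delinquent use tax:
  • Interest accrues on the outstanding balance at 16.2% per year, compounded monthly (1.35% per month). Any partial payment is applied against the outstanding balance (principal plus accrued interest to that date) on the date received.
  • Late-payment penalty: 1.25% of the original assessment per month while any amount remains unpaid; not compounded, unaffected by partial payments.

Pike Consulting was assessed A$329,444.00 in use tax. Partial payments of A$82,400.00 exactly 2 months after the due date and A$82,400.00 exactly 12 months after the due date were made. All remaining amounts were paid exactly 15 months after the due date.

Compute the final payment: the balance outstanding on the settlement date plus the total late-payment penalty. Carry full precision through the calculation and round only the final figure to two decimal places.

A$280,740.68

Balance at month 2: A$329,444.0000 × (1 + 0.0135)^2 = A$338,399.0292…
After A$82,400.00 payment: A$338,399.0292… − A$82,400.00 = A$255,999.0292…
Balance at month 12: A$255,999.0292… × (1 + 0.0135)^10 = A$292,735.8075…
After A$82,400.00 payment: A$292,735.8075… − A$82,400.00 = A$210,335.8075…
Balance at month 15: A$210,335.8075… × (1 + 0.0135)^3 = A$218,969.9263…
Penalty: 15 × 1.25% × A$329,444.00 = A$61,770.75
Final settlement = outstanding balance + penalty = A$218,969.9263… + A$61,770.75 = A$280,740.68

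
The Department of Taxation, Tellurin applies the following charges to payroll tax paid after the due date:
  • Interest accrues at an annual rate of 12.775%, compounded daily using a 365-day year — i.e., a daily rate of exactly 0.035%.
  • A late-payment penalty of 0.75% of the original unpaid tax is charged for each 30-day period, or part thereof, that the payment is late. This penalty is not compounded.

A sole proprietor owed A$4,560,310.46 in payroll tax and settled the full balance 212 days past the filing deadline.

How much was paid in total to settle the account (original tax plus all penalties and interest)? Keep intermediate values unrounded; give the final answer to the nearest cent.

A$5,185,110.42

Penalty periods: ⌈212/30⌉ = 8; penalty = 8 × 0.75% × A$4,560,310.46 = A$273,618.63…
Interest: A$4,560,310.46 × ((1 + 0.00035)^212 − 1) = A$4,560,310.46 × 0.07700821… = A$351,181.3301…
Total = A$4,560,310.46 + A$273,618.6276 + A$351,181.3301… = A$5,185,110.42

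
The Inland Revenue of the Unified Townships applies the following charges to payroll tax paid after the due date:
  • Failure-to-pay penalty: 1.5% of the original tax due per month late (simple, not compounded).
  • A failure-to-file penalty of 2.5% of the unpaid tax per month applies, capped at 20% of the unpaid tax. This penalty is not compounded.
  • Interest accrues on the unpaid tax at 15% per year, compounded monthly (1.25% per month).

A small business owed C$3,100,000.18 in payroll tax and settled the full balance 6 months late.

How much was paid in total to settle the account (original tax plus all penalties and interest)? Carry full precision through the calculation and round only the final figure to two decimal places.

C$4,083,888.10

Failure-to-file: 6 × 2.5% × C$3,100,000.18 = C$465,000.03… (under the 20% cap)
Failure-to-pay penalty = 1.5% × C$3,100,000.18 × 6 mo = C$279,000.02…
Interest: C$3,100,000.18 × ((1 + 0.0125)^6 − 1) = C$3,100,000.18 × 0.0773832… = C$239,887.8736…
Total = C$3,100,000.18 + C$744,000.0432 + C$239,887.8736… = C$4,083,888.10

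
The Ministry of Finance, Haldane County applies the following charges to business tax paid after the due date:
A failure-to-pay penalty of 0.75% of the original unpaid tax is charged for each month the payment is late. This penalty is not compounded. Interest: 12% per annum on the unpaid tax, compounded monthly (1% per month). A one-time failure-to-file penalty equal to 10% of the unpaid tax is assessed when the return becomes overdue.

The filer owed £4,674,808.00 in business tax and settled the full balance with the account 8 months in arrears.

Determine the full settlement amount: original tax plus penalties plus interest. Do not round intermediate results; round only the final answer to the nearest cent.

Failure-to-file penalty: 10% × £4,674,808.00 = £467,480.80
Failure-to-pay penalty = 0.75% × £4,674,808.00 × 8 mo = £280,488.48
Interest: £4,674,808.00 × ((1 + 0.01)^8 − 1) = £4,674,808.00 × 0.0828567… = £387,339.1903…
Total = £4,674,808.00 + £747,969.2800 + £387,339.1903… = £5,810,116.47

£5,810,116.47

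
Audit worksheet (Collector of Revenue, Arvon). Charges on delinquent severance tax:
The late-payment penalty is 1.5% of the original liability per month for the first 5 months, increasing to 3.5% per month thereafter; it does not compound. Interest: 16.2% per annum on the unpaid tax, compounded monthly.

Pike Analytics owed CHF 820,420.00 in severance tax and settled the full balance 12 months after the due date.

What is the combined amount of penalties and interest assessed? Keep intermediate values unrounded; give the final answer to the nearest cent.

Penalty, months 1–5: 5 × 1.5% × CHF 820,420.00 = CHF 61,531.50
Penalty, months 6–12: 7 × 3.5% × CHF 820,420.00 = CHF 201,002.90
Interest (16.2%/yr ÷ 12 = 1.35%/month): CHF 820,420.00 × ((1 + 0.0135)^12 − 1) = CHF 143,234.3259…
Penalties + interest = CHF 262,534.4000 + CHF 143,234.3259… = CHF 405,768.73

CHF 405,768.73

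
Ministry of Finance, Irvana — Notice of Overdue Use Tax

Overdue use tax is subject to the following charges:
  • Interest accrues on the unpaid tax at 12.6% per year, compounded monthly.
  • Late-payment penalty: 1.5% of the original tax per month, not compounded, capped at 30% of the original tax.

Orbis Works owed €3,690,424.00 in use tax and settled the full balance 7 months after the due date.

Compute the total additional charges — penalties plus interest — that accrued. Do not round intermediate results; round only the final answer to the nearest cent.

Penalty: 7 × 1.5% × €3,690,424.00 = €387,494.52 (below the 30% cap of €1,107,127.20)
Interest (12.6%/yr ÷ 12 = 1.05%/month): €3,690,424.00 × ((1 + 0.0105)^7 − 1) = €279,941.5225…
Penalties + interest = €387,494.5200 + €279,941.5225… = €667,436.04

€667,436.04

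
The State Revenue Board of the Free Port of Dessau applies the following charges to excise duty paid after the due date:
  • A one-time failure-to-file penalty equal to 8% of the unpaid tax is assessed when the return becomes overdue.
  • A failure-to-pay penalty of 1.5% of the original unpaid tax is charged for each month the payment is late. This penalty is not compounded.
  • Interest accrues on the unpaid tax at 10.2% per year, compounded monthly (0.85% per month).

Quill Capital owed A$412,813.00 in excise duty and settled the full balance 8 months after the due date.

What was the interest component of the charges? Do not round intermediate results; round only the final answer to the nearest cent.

Interest: A$412,813.00 × ((1 + 0.0085)^8 − 1) = A$412,813.00 × 0.0700578… = A$28,920.7536…

A$28,920.75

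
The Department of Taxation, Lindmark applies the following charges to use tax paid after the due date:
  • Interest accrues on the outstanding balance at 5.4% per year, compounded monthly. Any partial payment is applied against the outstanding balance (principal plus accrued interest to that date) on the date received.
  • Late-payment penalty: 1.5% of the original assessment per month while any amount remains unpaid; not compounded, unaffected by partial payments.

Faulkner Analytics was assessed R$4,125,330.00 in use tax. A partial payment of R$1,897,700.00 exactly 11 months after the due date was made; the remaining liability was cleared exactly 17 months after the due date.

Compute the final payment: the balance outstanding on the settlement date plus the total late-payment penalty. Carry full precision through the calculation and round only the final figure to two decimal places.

R$3,554,979.96

Monthly rate = 5.4% ÷ 12 = 0.45%
Balance at month 11: R$4,125,330.0000 × (1 + 0.0045)^11 = R$4,334,191.0100…
After R$1,897,700.00 payment: R$4,334,191.0100… − R$1,897,700.00 = R$2,436,491.0100…
Balance at month 17: R$2,436,491.0100… × (1 + 0.0045)^6 = R$2,503,020.8069…
Penalty: 17 × 1.5% × R$4,125,330.00 = R$1,051,959.15
Final settlement = outstanding balance + penalty = R$2,503,020.8069… + R$1,051,959.15 = R$3,554,979.96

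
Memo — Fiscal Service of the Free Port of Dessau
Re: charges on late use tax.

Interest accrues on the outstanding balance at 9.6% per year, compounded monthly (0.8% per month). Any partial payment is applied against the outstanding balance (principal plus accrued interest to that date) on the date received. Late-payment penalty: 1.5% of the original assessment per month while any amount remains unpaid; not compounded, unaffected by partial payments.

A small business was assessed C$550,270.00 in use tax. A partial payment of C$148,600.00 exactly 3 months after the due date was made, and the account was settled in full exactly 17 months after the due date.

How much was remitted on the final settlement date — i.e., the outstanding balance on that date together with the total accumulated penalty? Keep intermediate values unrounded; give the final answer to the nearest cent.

C$604,275.22

Balance at month 3: C$550,270.0000 × (1 + 0.008)^3 = C$563,582.4136…
After C$148,600.00 payment: C$563,582.4136… − C$148,600.00 = C$414,982.4136…
Balance at month 17: C$414,982.4136… × (1 + 0.008)^14 = C$463,956.3699…
Penalty: 17 × 1.5% × C$550,270.00 = C$140,318.85
Final settlement = outstanding balance + penalty = C$463,956.3699… + C$140,318.85 = C$604,275.22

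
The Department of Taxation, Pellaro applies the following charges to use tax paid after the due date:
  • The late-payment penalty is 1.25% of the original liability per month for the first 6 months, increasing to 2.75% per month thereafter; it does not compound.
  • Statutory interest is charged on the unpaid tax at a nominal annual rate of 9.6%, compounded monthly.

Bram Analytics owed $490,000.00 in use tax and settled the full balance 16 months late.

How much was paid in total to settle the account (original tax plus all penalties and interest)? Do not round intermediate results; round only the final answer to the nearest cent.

Penalty, months 1–6: 6 × 1.25% × $490,000.00 = $36,750.00
Penalty, months 7–16: 10 × 2.75% × $490,000.00 = $134,750.00
Interest (9.6%/yr ÷ 12 = 0.8%/month): $490,000.00 × ((1 + 0.008)^16 − 1) = $66,627.4168…
Total = $490,000.00 + $171,500.0000 + $66,627.4168… = $728,127.42

$728,127.42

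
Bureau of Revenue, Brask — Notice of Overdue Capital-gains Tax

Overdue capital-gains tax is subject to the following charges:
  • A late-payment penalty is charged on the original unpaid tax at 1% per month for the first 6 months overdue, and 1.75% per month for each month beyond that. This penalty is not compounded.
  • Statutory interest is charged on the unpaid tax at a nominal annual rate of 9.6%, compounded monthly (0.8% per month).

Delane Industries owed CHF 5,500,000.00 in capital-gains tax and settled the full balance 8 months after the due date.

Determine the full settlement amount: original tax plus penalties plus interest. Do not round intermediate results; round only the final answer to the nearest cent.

CHF 6,384,515.28

Penalty, months 1–6: 6 × 1% × CHF 5,500,000.00 = CHF 330,000.00
Penalty, months 7–8: 2 × 1.75% × CHF 5,500,000.00 = CHF 192,500.00
Interest: CHF 5,500,000.00 × ((1 + 0.008)^8 − 1) = CHF 5,500,000.00 × 0.0658210… = CHF 362,015.2831…
Total = CHF 5,500,000.00 + CHF 522,500.0000 + CHF 362,015.2831… = CHF 6,384,515.28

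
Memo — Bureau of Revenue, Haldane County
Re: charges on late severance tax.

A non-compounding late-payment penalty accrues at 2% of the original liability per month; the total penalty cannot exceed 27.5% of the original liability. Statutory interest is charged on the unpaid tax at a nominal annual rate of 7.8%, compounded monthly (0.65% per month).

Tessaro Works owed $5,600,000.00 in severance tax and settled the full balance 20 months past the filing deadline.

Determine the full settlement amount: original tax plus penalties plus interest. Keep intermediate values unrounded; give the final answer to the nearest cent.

$7,914,756.66

Penalty (uncapped): 20 × 2% × $5,600,000.00 = $2,240,000.00; cap = 27.5% × $5,600,000.00 = $1,540,000.00 → penalty = $1,540,000.00
Interest: $5,600,000.00 × ((1 + 0.0065)^20 − 1) = $5,600,000.00 × 0.1383494… = $774,756.6623…
Total = $5,600,000.00 + $1,540,000.0000 + $774,756.6623… = $7,914,756.66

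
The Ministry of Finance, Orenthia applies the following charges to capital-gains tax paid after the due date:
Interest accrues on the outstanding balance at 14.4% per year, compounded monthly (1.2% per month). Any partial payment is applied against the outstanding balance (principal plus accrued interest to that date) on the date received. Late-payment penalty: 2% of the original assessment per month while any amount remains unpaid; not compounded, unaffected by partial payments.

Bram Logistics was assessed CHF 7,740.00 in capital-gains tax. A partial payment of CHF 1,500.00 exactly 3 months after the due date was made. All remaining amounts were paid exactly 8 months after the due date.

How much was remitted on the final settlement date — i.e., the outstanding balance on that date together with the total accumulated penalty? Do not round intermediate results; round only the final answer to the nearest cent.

CHF 8,161.22

Balance at month 3: CHF 7,740.0000 × (1 + 0.012)^3 = CHF 8,021.9971…
After CHF 1,500.00 payment: CHF 8,021.9971… − CHF 1,500.00 = CHF 6,521.9971…
Balance at month 8: CHF 6,521.9971… × (1 + 0.012)^5 = CHF 6,922.8219…
Penalty: 8 × 2% × CHF 7,740.00 = CHF 1,238.40
Final settlement = outstanding balance + penalty = CHF 6,922.8219… + CHF 1,238.40 = CHF 8,161.22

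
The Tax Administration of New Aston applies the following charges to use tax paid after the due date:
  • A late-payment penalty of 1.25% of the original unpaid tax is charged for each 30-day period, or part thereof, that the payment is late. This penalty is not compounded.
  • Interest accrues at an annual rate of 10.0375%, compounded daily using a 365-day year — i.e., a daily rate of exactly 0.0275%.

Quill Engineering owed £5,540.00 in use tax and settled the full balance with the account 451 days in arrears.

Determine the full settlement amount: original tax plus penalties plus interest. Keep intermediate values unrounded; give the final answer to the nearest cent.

Penalty periods: ⌈451/30⌉ = 16; penalty = 16 × 1.25% × £5,540.00 = £1,108.00
Interest: £5,540.00 × ((1 + 0.000275)^451 − 1) = £5,540.00 × 0.13202487… = £731.4178…
Total = £5,540.00 + £1,108.0000 + £731.4178… = £7,379.42

£7,379.42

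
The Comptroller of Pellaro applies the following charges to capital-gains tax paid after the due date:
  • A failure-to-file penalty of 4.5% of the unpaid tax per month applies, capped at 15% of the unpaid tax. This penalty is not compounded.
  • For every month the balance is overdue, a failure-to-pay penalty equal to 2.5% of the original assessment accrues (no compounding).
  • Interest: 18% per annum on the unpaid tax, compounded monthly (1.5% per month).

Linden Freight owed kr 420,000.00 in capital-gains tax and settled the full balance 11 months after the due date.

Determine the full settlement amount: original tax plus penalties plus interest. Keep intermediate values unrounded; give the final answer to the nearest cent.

Failure-to-file: 11 × 4.5% × kr 420,000.00 = kr 207,900.00, capped at 15% × kr 420,000.00 = kr 63,000.00
Failure-to-pay penalty: 11 × 2.5% × kr 420,000.00 = kr 115,500.00
Interest: kr 420,000.00 × ((1 + 0.015)^11 − 1) = kr 420,000.00 × 0.1779489… = kr 74,738.5537…
Total = kr 420,000.00 + kr 178,500.0000 + kr 74,738.5537… = kr 673,238.55

kr 673,238.55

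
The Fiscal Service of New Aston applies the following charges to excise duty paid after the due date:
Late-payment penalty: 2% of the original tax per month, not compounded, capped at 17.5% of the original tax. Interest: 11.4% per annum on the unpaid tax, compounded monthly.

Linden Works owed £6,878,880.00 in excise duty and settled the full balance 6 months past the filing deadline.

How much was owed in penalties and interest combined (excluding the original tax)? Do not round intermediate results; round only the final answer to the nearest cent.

Penalty: 6 × 2% × £6,878,880.00 = £825,465.60 (below the 17.5% cap of £1,203,804.00)
Interest (11.4%/yr ÷ 12 = 0.95%/month): £6,878,880.00 × ((1 + 0.0095)^6 − 1) = £401,527.2430…
Penalties + interest = £825,465.6000 + £401,527.2430… = £1,226,992.84

£1,226,992.84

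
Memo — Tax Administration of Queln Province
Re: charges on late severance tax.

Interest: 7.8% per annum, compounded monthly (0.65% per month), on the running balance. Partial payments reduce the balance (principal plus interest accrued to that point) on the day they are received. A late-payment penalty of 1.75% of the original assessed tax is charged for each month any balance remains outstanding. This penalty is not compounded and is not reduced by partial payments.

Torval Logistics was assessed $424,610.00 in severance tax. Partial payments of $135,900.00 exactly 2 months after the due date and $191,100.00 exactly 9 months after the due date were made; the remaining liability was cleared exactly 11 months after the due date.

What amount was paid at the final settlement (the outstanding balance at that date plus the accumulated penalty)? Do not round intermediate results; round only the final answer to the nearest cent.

$200,060.83

Balance at month 2: $424,610.0000 × (1 + 0.0065)^2 = $430,147.8698…
After $135,900.00 payment: $430,147.8698… − $135,900.00 = $294,247.8698…
Balance at month 9: $294,247.8698… × (1 + 0.0065)^7 = $307,900.0660…
After $191,100.00 payment: $307,900.0660… − $191,100.00 = $116,800.0660…
Balance at month 11: $116,800.0660… × (1 + 0.0065)^2 = $118,323.4017…
Penalty: 11 × 1.75% × $424,610.00 = $81,737.43…
Final settlement = outstanding balance + penalty = $118,323.4017… + $81,737.43… = $200,060.83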